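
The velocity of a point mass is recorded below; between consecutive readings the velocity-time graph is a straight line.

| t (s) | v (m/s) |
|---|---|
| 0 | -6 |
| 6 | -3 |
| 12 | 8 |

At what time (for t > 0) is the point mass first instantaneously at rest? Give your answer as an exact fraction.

t = 84/11 s

v changes sign on 6–12 s (from -3 to 8); the graph is linear there, so v = 0 at t = 6 + (3)·(12 − 6)/(8 − -3) = 84/11 s.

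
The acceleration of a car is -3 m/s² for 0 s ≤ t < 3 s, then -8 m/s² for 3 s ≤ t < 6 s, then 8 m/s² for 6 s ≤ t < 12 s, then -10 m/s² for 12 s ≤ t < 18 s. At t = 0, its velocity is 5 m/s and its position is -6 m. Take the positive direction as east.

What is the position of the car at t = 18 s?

-136.5 m

On each constant-a segment, Δv = aΔt and Δx = v₀Δt + ½aΔt²; chain segment to segment.
0–3 s: v starts 5 m/s; Δx = 5·3 + ½·-3·3² = 1.5 m; v ends -4 m/s.
3–6 s: v starts -4 m/s; Δx = -4·3 + ½·-8·3² = -48 m; v ends -28 m/s.
6–12 s: v starts -28 m/s; Δx = -28·6 + ½·8·6² = -24 m; v ends 20 m/s.
12–18 s: v starts 20 m/s; Δx = 20·6 + ½·-10·6² = -60 m; v ends -40 m/s.
x(18) = -6 + Σ Δx = -136.5 m.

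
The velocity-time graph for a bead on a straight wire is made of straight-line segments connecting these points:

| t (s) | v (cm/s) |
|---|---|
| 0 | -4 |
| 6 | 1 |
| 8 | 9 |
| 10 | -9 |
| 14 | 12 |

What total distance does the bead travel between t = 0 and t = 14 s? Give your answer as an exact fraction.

Distance (not displacement) is the total path length: add the absolute areas under v-t.
0–6 s: v = 0 at t = 4.8 s; triangle areas 9.6 + 0.6 = 10.2 cm
6–8 s: |½(1 + 9)(2)| = 10 cm
8–10 s: v = 0 at t = 9 s; triangle areas 4.5 + 4.5 = 9 cm
10–14 s: v = 0 at t = 82/7 s; triangle areas 54/7 + 96/7 = 150/7 cm
Total distance = 1772/35 cm

1772/35 cm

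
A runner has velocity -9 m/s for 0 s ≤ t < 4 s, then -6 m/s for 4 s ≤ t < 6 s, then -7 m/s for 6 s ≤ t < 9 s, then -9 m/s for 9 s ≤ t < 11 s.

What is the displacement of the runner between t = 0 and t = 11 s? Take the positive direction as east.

Net displacement equals the area under the velocity-time graph (areas below the axis count negative).
0–4 s: -9 × 4 = -36 m
4–6 s: -6 × 2 = -12 m
6–9 s: -7 × 3 = -21 m
9–11 s: -9 × 2 = -18 m
Net displacement = -87 m

-87 m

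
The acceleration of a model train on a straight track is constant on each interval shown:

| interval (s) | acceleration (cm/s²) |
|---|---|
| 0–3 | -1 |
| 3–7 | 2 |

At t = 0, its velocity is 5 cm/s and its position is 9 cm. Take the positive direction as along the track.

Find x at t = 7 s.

On each constant-a segment, Δv = aΔt and Δx = v₀Δt + ½aΔt²; chain segment to segment.
0–3 s: v starts 5 cm/s; Δx = 5·3 + ½·-1·3² = 10.5 cm; v ends 2 cm/s.
3–7 s: v starts 2 cm/s; Δx = 2·4 + ½·2·4² = 24 cm; v ends 10 cm/s.
x(7) = 9 + Σ Δx = 43.5 cm.

43.5 cm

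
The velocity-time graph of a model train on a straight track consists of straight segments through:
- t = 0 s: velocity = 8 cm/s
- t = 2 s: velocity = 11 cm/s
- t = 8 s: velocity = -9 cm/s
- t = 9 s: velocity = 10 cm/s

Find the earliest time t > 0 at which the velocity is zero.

v changes sign on 2–8 s (from 11 to -9); the graph is linear there, so v = 0 at t = 2 + (-11)·(8 − 2)/(-9 − 11) = 5.3 s.

t = 5.3 s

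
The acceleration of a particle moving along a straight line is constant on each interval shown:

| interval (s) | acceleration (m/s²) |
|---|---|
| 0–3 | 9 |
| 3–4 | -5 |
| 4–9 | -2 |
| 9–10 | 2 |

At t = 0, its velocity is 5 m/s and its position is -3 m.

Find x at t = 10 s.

210 m

On each constant-a segment, Δv = aΔt and Δx = v₀Δt + ½aΔt²; chain segment to segment.
0–3 s: v starts 5 m/s; Δx = 5·3 + ½·9·3² = 55.5 m; v ends 32 m/s.
3–4 s: v starts 32 m/s; Δx = 32·1 + ½·-5·1² = 29.5 m; v ends 27 m/s.
4–9 s: v starts 27 m/s; Δx = 27·5 + ½·-2·5² = 110 m; v ends 17 m/s.
9–10 s: v starts 17 m/s; Δx = 17·1 + ½·2·1² = 18 m; v ends 19 m/s.
x(10) = -3 + Σ Δx = 210 m.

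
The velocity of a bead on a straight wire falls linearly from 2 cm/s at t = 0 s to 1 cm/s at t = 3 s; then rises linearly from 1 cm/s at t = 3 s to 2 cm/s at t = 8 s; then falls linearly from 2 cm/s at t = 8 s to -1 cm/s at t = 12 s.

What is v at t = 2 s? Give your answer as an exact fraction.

4/3 cm/s

On 0–3 s the graph is linear from 2 to 1 cm/s: v(2) = 2 + (1 − 2)·(2 − 0)/(3 − 0) = 4/3 cm/s.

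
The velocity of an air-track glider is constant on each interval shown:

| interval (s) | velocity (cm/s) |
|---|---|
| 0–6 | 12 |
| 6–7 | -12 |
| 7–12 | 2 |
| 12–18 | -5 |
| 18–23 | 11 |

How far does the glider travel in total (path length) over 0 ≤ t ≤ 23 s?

Distance (not displacement) is the total path length: add the absolute areas under v-t.
0–6 s: |12| × 6 = 72 cm
6–7 s: |-12| × 1 = 12 cm
7–12 s: |2| × 5 = 10 cm
12–18 s: |-5| × 6 = 30 cm
18–23 s: |11| × 5 = 55 cm
Total distance = 179 cm

179 cm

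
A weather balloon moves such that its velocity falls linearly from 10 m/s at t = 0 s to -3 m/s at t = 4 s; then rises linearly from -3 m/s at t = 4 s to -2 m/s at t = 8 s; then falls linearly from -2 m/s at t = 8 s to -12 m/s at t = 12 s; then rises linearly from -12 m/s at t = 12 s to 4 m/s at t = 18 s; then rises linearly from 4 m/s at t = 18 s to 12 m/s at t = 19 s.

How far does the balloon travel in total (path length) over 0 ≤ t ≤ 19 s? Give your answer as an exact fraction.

Distance (not displacement) is the total path length: add the absolute areas under v-t.
0–4 s: v = 0 at t = 40/13 s; triangle areas 200/13 + 18/13 = 218/13 m
4–8 s: |½(-3 + -2)(4)| = 10 m
8–12 s: |½(-2 + -12)(4)| = 28 m
12–18 s: v = 0 at t = 16.5 s; triangle areas 27 + 3 = 30 m
18–19 s: |½(4 + 12)(1)| = 8 m
Total distance = 1206/13 m

1206/13 m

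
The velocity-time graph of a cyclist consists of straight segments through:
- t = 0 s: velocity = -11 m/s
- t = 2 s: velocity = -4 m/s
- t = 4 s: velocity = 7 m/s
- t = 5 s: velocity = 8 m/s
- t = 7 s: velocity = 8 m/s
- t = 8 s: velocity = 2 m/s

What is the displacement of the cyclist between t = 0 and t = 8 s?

16.5 m

Net displacement equals the area under the velocity-time graph (areas below the axis count negative).
0–2 s: ½(-11 + -4)(2) = -15 m
2–4 s: ½(-4 + 7)(2) = 3 m
4–5 s: ½(7 + 8)(1) = 7.5 m
5–7 s: 8 × 2 = 16 m
7–8 s: ½(8 + 2)(1) = 5 m
Net displacement = 16.5 m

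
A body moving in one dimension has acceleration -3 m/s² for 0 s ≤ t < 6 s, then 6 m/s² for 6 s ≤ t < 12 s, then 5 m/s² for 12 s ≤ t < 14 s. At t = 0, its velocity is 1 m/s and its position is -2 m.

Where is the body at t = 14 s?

4 m

On each constant-a segment, Δv = aΔt and Δx = v₀Δt + ½aΔt²; chain segment to segment.
0–6 s: v starts 1 m/s; Δx = 1·6 + ½·-3·6² = -48 m; v ends -17 m/s.
6–12 s: v starts -17 m/s; Δx = -17·6 + ½·6·6² = 6 m; v ends 19 m/s.
12–14 s: v starts 19 m/s; Δx = 19·2 + ½·5·2² = 48 m; v ends 29 m/s.
x(14) = -2 + Σ Δx = 4 m.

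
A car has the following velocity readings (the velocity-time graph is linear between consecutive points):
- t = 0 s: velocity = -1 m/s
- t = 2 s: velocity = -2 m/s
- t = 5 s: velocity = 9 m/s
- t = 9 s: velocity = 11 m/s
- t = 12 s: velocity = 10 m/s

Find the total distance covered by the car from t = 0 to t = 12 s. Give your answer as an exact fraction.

Total distance travelled is ∫|v| dt — sum the magnitudes of each area piece.
0–2 s: |½(-1 + -2)(2)| = 3 m
2–5 s: v = 0 at t = 28/11 s; triangle areas 6/11 + 243/22 = 255/22 m
5–9 s: |½(9 + 11)(4)| = 40 m
9–12 s: |½(11 + 10)(3)| = 31.5 m
Total distance = 947/11 m

947/11 m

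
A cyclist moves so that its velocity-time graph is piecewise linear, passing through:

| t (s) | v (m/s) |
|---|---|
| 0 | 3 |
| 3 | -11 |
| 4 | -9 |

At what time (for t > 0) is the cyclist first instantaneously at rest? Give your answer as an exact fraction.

v changes sign on 0–3 s (from 3 to -11); the graph is linear there, so v = 0 at t = 0 + (-3)·(3 − 0)/(-11 − 3) = 9/14 s.

t = 9/14 s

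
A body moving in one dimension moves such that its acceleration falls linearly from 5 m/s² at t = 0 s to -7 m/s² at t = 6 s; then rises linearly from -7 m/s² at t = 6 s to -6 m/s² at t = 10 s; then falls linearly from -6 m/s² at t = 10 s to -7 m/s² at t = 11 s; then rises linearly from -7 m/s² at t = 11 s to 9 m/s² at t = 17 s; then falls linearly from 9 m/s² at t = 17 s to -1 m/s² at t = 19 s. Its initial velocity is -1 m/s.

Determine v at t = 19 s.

-25.5 m/s

Δv equals the area under the a-t graph; then v = v₀ + Δv.
0–6 s: ½(5 + -7)(6) = -6 m/s
6–10 s: ½(-7 + -6)(4) = -26 m/s
10–11 s: ½(-6 + -7)(1) = -6.5 m/s
11–17 s: ½(-7 + 9)(6) = 6 m/s
17–19 s: ½(9 + -1)(2) = 8 m/s
Δv = -24.5 m/s, so v(19) = -1 + (-24.5) = -25.5 m/s.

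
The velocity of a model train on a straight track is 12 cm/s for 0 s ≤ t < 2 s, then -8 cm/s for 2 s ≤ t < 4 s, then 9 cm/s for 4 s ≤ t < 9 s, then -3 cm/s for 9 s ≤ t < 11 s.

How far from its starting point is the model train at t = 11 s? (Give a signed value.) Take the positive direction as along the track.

47 cm

Displacement is the signed area under the v-t curve.
0–2 s: 12 × 2 = 24 cm
2–4 s: -8 × 2 = -16 cm
4–9 s: 9 × 5 = 45 cm
9–11 s: -3 × 2 = -6 cm
Net displacement = 47 cm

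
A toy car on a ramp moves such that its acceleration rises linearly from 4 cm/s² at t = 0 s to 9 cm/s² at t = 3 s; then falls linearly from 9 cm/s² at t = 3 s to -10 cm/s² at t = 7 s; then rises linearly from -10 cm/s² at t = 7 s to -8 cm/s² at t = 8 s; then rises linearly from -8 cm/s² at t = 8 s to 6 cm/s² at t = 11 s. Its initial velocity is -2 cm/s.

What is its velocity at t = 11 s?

Δv equals the area under the a-t graph; then v = v₀ + Δv.
0–3 s: ½(4 + 9)(3) = 19.5 cm/s
3–7 s: ½(9 + -10)(4) = -2 cm/s
7–8 s: ½(-10 + -8)(1) = -9 cm/s
8–11 s: ½(-8 + 6)(3) = -3 cm/s
Δv = 5.5 cm/s, so v(11) = -2 + (5.5) = 3.5 cm/s.

3.5 cm/s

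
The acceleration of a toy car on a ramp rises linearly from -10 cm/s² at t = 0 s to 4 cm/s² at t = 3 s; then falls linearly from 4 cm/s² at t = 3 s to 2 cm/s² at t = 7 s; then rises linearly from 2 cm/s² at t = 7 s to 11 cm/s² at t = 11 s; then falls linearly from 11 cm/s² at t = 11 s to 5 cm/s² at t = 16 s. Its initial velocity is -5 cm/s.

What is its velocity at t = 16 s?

64 cm/s

Δv equals the area under the a-t graph; then v = v₀ + Δv.
0–3 s: ½(-10 + 4)(3) = -9 cm/s
3–7 s: ½(4 + 2)(4) = 12 cm/s
7–11 s: ½(2 + 11)(4) = 26 cm/s
11–16 s: ½(11 + 5)(5) = 40 cm/s
Δv = 69 cm/s, so v(16) = -5 + (69) = 64 cm/s.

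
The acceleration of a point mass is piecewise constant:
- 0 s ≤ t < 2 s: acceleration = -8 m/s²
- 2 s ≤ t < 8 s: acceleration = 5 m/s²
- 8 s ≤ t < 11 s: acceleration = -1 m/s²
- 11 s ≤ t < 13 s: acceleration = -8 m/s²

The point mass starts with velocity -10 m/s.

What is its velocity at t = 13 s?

Δv equals the area under the a-t graph; then v = v₀ + Δv.
0–2 s: -8 × 2 = -16 m/s
2–8 s: 5 × 6 = 30 m/s
8–11 s: -1 × 3 = -3 m/s
11–13 s: -8 × 2 = -16 m/s
Δv = -5 m/s, so v(13) = -10 + (-5) = -15 m/s.

-15 m/s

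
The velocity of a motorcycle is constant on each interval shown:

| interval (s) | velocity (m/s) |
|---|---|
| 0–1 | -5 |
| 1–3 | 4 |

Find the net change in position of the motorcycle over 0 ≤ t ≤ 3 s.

3 m

Net displacement equals the area under the velocity-time graph (areas below the axis count negative).
0–1 s: -5 × 1 = -5 m
1–3 s: 4 × 2 = 8 m
Net displacement = 3 m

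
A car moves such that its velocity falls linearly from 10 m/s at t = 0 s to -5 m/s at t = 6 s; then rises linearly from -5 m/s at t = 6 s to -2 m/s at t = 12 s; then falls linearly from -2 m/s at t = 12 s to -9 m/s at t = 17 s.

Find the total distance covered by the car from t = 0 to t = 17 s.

73.5 m

Total distance travelled is ∫|v| dt — sum the magnitudes of each area piece.
0–6 s: v = 0 at t = 4 s; triangle areas 20 + 5 = 25 m
6–12 s: |½(-5 + -2)(6)| = 21 m
12–17 s: |½(-2 + -9)(5)| = 27.5 m
Total distance = 73.5 m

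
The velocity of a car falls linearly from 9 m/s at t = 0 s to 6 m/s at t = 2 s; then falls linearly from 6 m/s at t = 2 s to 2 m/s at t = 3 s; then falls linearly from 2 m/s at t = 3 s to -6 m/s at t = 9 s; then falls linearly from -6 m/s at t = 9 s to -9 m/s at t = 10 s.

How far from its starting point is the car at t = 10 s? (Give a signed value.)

-0.5 m

Net displacement equals the area under the velocity-time graph (areas below the axis count negative).
0–2 s: ½(9 + 6)(2) = 15 m
2–3 s: ½(6 + 2)(1) = 4 m
3–9 s: ½(2 + -6)(6) = -12 m
9–10 s: ½(-6 + -9)(1) = -7.5 m
Net displacement = -0.5 m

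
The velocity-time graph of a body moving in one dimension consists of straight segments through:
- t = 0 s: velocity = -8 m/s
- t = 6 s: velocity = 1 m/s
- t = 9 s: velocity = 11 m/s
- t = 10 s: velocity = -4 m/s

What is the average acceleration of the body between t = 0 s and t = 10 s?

0.4 m/s²

Average acceleration = Δv/Δt = (-4 − -8)/(10 − 0) = 0.4 m/s².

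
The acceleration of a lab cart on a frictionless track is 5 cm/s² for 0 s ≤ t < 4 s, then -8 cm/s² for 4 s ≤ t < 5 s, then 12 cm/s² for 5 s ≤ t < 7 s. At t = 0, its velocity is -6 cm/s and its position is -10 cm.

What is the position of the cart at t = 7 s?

On each constant-a segment, Δv = aΔt and Δx = v₀Δt + ½aΔt²; chain segment to segment.
0–4 s: v starts -6 cm/s; Δx = -6·4 + ½·5·4² = 16 cm; v ends 14 cm/s.
4–5 s: v starts 14 cm/s; Δx = 14·1 + ½·-8·1² = 10 cm; v ends 6 cm/s.
5–7 s: v starts 6 cm/s; Δx = 6·2 + ½·12·2² = 36 cm; v ends 30 cm/s.
x(7) = -10 + Σ Δx = 52 cm.

52 cm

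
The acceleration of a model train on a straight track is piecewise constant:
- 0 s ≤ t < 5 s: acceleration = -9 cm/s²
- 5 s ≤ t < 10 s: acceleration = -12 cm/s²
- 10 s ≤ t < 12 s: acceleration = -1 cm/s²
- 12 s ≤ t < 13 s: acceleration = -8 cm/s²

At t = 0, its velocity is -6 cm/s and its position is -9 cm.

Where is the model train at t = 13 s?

-897.5 cm

On each constant-a segment, Δv = aΔt and Δx = v₀Δt + ½aΔt²; chain segment to segment.
0–5 s: v starts -6 cm/s; Δx = -6·5 + ½·-9·5² = -142.5 cm; v ends -51 cm/s.
5–10 s: v starts -51 cm/s; Δx = -51·5 + ½·-12·5² = -405 cm; v ends -111 cm/s.
10–12 s: v starts -111 cm/s; Δx = -111·2 + ½·-1·2² = -224 cm; v ends -113 cm/s.
12–13 s: v starts -113 cm/s; Δx = -113·1 + ½·-8·1² = -117 cm; v ends -121 cm/s.
x(13) = -9 + Σ Δx = -897.5 cm.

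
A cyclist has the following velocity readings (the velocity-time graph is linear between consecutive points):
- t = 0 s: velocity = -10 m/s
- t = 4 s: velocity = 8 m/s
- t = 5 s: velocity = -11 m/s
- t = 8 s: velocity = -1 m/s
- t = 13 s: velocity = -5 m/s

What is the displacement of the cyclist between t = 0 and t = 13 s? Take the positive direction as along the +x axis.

-38.5 m

Net displacement equals the area under the velocity-time graph (areas below the axis count negative).
0–4 s: ½(-10 + 8)(4) = -4 m
4–5 s: ½(8 + -11)(1) = -1.5 m
5–8 s: ½(-11 + -1)(3) = -18 m
8–13 s: ½(-1 + -5)(5) = -15 m
Net displacement = -38.5 m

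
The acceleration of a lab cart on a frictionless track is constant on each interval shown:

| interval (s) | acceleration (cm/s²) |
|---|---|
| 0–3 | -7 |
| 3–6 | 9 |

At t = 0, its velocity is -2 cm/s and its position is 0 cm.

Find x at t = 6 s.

On each constant-a segment, Δv = aΔt and Δx = v₀Δt + ½aΔt²; chain segment to segment.
0–3 s: v starts -2 cm/s; Δx = -2·3 + ½·-7·3² = -37.5 cm; v ends -23 cm/s.
3–6 s: v starts -23 cm/s; Δx = -23·3 + ½·9·3² = -28.5 cm; v ends 4 cm/s.
x(6) = 0 + Σ Δx = -66 cm.

-66 cm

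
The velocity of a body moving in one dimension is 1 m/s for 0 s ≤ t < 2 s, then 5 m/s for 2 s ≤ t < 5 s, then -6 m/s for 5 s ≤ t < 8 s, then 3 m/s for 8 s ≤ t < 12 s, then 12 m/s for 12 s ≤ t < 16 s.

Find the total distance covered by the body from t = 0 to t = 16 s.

95 m

Distance (not displacement) is the total path length: add the absolute areas under v-t.
0–2 s: |1| × 2 = 2 m
2–5 s: |5| × 3 = 15 m
5–8 s: |-6| × 3 = 18 m
8–12 s: |3| × 4 = 12 m
12–16 s: |12| × 4 = 48 m
Total distance = 95 m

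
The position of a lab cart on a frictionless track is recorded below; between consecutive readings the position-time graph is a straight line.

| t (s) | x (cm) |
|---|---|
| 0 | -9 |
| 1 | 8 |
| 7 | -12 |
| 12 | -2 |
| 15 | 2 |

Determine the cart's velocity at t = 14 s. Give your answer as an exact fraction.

Velocity is the slope of the x-t graph on 12–15 s: (2 − -2)/(15 − 12) = 4/3 cm/s.

4/3 cm/s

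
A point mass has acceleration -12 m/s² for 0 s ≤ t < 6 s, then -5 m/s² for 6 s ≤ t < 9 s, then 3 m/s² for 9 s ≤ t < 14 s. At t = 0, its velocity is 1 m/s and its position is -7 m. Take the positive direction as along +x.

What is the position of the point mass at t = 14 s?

-845 m

On each constant-a segment, Δv = aΔt and Δx = v₀Δt + ½aΔt²; chain segment to segment.
0–6 s: v starts 1 m/s; Δx = 1·6 + ½·-12·6² = -210 m; v ends -71 m/s.
6–9 s: v starts -71 m/s; Δx = -71·3 + ½·-5·3² = -235.5 m; v ends -86 m/s.
9–14 s: v starts -86 m/s; Δx = -86·5 + ½·3·5² = -392.5 m; v ends -71 m/s.
x(14) = -7 + Σ Δx = -845 m.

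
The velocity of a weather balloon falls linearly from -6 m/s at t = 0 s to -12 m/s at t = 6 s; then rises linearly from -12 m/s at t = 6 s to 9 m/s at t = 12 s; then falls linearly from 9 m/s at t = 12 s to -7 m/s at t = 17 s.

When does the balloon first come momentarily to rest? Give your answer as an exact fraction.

v changes sign on 6–12 s (from -12 to 9); the graph is linear there, so v = 0 at t = 6 + (12)·(12 − 6)/(9 − -12) = 66/7 s.

t = 66/7 s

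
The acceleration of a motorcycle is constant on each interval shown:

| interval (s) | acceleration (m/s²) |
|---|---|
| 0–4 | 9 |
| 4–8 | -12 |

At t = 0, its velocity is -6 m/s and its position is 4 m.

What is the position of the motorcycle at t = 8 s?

76 m

On each constant-a segment, Δv = aΔt and Δx = v₀Δt + ½aΔt²; chain segment to segment.
0–4 s: v starts -6 m/s; Δx = -6·4 + ½·9·4² = 48 m; v ends 30 m/s.
4–8 s: v starts 30 m/s; Δx = 30·4 + ½·-12·4² = 24 m; v ends -18 m/s.
x(8) = 4 + Σ Δx = 76 m.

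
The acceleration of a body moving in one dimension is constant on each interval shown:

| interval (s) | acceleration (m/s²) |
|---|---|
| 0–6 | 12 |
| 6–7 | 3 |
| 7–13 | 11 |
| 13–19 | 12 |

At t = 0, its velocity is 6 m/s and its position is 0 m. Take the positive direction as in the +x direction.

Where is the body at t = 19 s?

On each constant-a segment, Δv = aΔt and Δx = v₀Δt + ½aΔt²; chain segment to segment.
0–6 s: v starts 6 m/s; Δx = 6·6 + ½·12·6² = 252 m; v ends 78 m/s.
6–7 s: v starts 78 m/s; Δx = 78·1 + ½·3·1² = 79.5 m; v ends 81 m/s.
7–13 s: v starts 81 m/s; Δx = 81·6 + ½·11·6² = 684 m; v ends 147 m/s.
13–19 s: v starts 147 m/s; Δx = 147·6 + ½·12·6² = 1098 m; v ends 219 m/s.
x(19) = 0 + Σ Δx = 2113.5 m.

2113.5 m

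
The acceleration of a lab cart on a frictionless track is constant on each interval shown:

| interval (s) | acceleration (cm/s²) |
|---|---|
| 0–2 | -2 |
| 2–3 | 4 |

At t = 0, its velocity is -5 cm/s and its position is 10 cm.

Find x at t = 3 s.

On each constant-a segment, Δv = aΔt and Δx = v₀Δt + ½aΔt²; chain segment to segment.
0–2 s: v starts -5 cm/s; Δx = -5·2 + ½·-2·2² = -14 cm; v ends -9 cm/s.
2–3 s: v starts -9 cm/s; Δx = -9·1 + ½·4·1² = -7 cm; v ends -5 cm/s.
x(3) = 10 + Σ Δx = -11 cm.

-11 cm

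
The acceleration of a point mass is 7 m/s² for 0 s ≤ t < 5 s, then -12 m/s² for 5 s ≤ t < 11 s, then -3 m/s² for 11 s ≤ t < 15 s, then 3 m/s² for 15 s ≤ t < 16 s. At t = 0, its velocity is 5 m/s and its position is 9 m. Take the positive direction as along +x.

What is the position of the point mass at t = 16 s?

On each constant-a segment, Δv = aΔt and Δx = v₀Δt + ½aΔt²; chain segment to segment.
0–5 s: v starts 5 m/s; Δx = 5·5 + ½·7·5² = 112.5 m; v ends 40 m/s.
5–11 s: v starts 40 m/s; Δx = 40·6 + ½·-12·6² = 24 m; v ends -32 m/s.
11–15 s: v starts -32 m/s; Δx = -32·4 + ½·-3·4² = -152 m; v ends -44 m/s.
15–16 s: v starts -44 m/s; Δx = -44·1 + ½·3·1² = -42.5 m; v ends -41 m/s.
x(16) = 9 + Σ Δx = -49 m.

-49 m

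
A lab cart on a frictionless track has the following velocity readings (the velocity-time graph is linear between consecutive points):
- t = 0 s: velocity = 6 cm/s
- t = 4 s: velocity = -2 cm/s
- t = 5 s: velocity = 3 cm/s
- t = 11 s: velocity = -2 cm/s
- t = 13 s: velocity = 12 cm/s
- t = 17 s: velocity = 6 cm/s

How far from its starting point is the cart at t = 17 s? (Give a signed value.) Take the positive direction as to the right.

57.5 cm

Displacement is the signed area under the v-t curve.
0–4 s: ½(6 + -2)(4) = 8 cm
4–5 s: ½(-2 + 3)(1) = 0.5 cm
5–11 s: ½(3 + -2)(6) = 3 cm
11–13 s: ½(-2 + 12)(2) = 10 cm
13–17 s: ½(12 + 6)(4) = 36 cm
Net displacement = 57.5 cm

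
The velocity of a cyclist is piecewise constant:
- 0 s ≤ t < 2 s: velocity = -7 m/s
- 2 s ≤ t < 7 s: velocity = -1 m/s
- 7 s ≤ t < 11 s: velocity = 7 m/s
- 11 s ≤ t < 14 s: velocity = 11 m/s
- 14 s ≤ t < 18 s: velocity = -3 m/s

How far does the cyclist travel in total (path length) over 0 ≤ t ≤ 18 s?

92 m

Distance (not displacement) is the total path length: add the absolute areas under v-t.
0–2 s: |-7| × 2 = 14 m
2–7 s: |-1| × 5 = 5 m
7–11 s: |7| × 4 = 28 m
11–14 s: |11| × 3 = 33 m
14–18 s: |-3| × 4 = 12 m
Total distance = 92 m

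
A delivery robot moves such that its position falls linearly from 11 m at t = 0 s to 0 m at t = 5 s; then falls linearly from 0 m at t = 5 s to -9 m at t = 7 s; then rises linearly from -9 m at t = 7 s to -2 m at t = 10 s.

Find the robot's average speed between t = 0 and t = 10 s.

Average speed = (total path length)/(elapsed time); on a piecewise-linear x-t graph the path length is Σ|Δx|.
0–5 s: |Δx| = |0 − 11| = 11 m
5–7 s: |Δx| = |-9 − 0| = 9 m
7–10 s: |Δx| = |-2 − -9| = 7 m
Total path = 27 m; average speed = 27/10 = 2.7 m/s.

2.7 m/s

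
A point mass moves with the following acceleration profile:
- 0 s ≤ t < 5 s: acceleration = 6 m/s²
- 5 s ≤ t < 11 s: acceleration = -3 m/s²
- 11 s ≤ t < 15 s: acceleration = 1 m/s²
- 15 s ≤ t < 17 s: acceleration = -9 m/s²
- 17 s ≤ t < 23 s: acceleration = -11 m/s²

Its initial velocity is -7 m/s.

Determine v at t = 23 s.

-75 m/s

Δv equals the area under the a-t graph; then v = v₀ + Δv.
0–5 s: 6 × 5 = 30 m/s
5–11 s: -3 × 6 = -18 m/s
11–15 s: 1 × 4 = 4 m/s
15–17 s: -9 × 2 = -18 m/s
17–23 s: -11 × 6 = -66 m/s
Δv = -68 m/s, so v(23) = -7 + (-68) = -75 m/s.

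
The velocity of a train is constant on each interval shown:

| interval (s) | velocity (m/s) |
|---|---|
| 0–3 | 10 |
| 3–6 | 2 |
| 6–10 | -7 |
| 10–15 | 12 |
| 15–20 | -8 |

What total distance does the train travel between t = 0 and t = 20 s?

164 m

Distance (not displacement) is the total path length: add the absolute areas under v-t.
0–3 s: |10| × 3 = 30 m
3–6 s: |2| × 3 = 6 m
6–10 s: |-7| × 4 = 28 m
10–15 s: |12| × 5 = 60 m
15–20 s: |-8| × 5 = 40 m
Total distance = 164 m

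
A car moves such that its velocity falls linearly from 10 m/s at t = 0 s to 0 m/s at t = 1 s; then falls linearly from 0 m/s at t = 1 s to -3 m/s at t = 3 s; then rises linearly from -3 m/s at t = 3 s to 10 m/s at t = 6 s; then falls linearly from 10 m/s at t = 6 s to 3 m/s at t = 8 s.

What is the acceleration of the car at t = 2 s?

-1.5 m/s²

Acceleration is the slope of the v-t graph on 1–3 s: (-3 − 0)/(3 − 1) = -1.5 m/s².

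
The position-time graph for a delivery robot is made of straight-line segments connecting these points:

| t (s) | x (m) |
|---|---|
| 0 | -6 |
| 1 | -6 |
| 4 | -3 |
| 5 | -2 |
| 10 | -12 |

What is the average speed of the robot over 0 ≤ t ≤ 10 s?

1.4 m/s

Average speed = (total path length)/(elapsed time); on a piecewise-linear x-t graph the path length is Σ|Δx|.
0–1 s: |Δx| = |-6 − -6| = 0 m
1–4 s: |Δx| = |-3 − -6| = 3 m
4–5 s: |Δx| = |-2 − -3| = 1 m
5–10 s: |Δx| = |-12 − -2| = 10 m
Total path = 14 m; average speed = 14/10 = 1.4 m/s.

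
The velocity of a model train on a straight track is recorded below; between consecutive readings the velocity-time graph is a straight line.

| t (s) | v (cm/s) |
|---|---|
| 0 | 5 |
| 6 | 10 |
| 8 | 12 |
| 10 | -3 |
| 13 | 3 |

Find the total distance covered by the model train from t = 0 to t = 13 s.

Distance (not displacement) is the total path length: add the absolute areas under v-t.
0–6 s: |½(5 + 10)(6)| = 45 cm
6–8 s: |½(10 + 12)(2)| = 22 cm
8–10 s: v = 0 at t = 9.6 s; triangle areas 9.6 + 0.6 = 10.2 cm
10–13 s: v = 0 at t = 11.5 s; triangle areas 2.25 + 2.25 = 4.5 cm
Total distance = 81.7 cm

81.7 cm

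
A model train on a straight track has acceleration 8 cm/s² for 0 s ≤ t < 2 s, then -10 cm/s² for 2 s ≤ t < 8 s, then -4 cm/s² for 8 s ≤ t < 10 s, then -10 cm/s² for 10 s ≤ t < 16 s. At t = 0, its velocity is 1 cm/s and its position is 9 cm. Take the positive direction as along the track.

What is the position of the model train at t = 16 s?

On each constant-a segment, Δv = aΔt and Δx = v₀Δt + ½aΔt²; chain segment to segment.
0–2 s: v starts 1 cm/s; Δx = 1·2 + ½·8·2² = 18 cm; v ends 17 cm/s.
2–8 s: v starts 17 cm/s; Δx = 17·6 + ½·-10·6² = -78 cm; v ends -43 cm/s.
8–10 s: v starts -43 cm/s; Δx = -43·2 + ½·-4·2² = -94 cm; v ends -51 cm/s.
10–16 s: v starts -51 cm/s; Δx = -51·6 + ½·-10·6² = -486 cm; v ends -111 cm/s.
x(16) = 9 + Σ Δx = -631 cm.

-631 cm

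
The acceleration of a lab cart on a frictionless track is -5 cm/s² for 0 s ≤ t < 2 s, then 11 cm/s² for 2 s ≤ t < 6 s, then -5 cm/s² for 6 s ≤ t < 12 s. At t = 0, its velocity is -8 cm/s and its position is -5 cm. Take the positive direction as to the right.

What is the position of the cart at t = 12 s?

On each constant-a segment, Δv = aΔt and Δx = v₀Δt + ½aΔt²; chain segment to segment.
0–2 s: v starts -8 cm/s; Δx = -8·2 + ½·-5·2² = -26 cm; v ends -18 cm/s.
2–6 s: v starts -18 cm/s; Δx = -18·4 + ½·11·4² = 16 cm; v ends 26 cm/s.
6–12 s: v starts 26 cm/s; Δx = 26·6 + ½·-5·6² = 66 cm; v ends -4 cm/s.
x(12) = -5 + Σ Δx = 51 cm.

51 cm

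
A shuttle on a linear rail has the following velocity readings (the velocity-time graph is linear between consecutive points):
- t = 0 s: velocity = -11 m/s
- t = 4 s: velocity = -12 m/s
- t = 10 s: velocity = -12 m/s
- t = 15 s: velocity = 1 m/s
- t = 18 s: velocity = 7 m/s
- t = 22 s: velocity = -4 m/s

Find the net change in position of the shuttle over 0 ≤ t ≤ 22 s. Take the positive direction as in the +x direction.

-127.5 m

Displacement is the signed area under the v-t curve.
0–4 s: ½(-11 + -12)(4) = -46 m
4–10 s: -12 × 6 = -72 m
10–15 s: ½(-12 + 1)(5) = -27.5 m
15–18 s: ½(1 + 7)(3) = 12 m
18–22 s: ½(7 + -4)(4) = 6 m
Net displacement = -127.5 m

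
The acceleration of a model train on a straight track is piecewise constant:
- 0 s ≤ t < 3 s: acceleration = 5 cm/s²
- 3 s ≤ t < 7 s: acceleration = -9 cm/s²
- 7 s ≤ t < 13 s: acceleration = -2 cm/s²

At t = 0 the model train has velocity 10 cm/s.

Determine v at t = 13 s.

-23 cm/s

Δv equals the area under the a-t graph; then v = v₀ + Δv.
0–3 s: 5 × 3 = 15 cm/s
3–7 s: -9 × 4 = -36 cm/s
7–13 s: -2 × 6 = -12 cm/s
Δv = -33 cm/s, so v(13) = 10 + (-33) = -23 cm/s.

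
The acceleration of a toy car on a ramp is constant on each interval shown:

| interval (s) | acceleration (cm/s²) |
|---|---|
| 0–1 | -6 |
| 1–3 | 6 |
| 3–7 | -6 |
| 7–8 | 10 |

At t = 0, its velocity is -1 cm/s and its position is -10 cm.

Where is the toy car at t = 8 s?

On each constant-a segment, Δv = aΔt and Δx = v₀Δt + ½aΔt²; chain segment to segment.
0–1 s: v starts -1 cm/s; Δx = -1·1 + ½·-6·1² = -4 cm; v ends -7 cm/s.
1–3 s: v starts -7 cm/s; Δx = -7·2 + ½·6·2² = -2 cm; v ends 5 cm/s.
3–7 s: v starts 5 cm/s; Δx = 5·4 + ½·-6·4² = -28 cm; v ends -19 cm/s.
7–8 s: v starts -19 cm/s; Δx = -19·1 + ½·10·1² = -14 cm; v ends -9 cm/s.
x(8) = -10 + Σ Δx = -58 cm.

-58 cm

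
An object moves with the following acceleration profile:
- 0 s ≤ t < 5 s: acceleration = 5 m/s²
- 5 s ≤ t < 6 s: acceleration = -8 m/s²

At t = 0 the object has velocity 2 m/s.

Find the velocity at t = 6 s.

Δv equals the area under the a-t graph; then v = v₀ + Δv.
0–5 s: 5 × 5 = 25 m/s
5–6 s: -8 × 1 = -8 m/s
Δv = 17 m/s, so v(6) = 2 + (17) = 19 m/s.

19 m/s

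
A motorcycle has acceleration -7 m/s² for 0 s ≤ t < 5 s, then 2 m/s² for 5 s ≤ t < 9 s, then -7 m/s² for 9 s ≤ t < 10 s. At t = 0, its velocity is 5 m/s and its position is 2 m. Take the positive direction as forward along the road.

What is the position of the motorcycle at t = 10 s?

On each constant-a segment, Δv = aΔt and Δx = v₀Δt + ½aΔt²; chain segment to segment.
0–5 s: v starts 5 m/s; Δx = 5·5 + ½·-7·5² = -62.5 m; v ends -30 m/s.
5–9 s: v starts -30 m/s; Δx = -30·4 + ½·2·4² = -104 m; v ends -22 m/s.
9–10 s: v starts -22 m/s; Δx = -22·1 + ½·-7·1² = -25.5 m; v ends -29 m/s.
x(10) = 2 + Σ Δx = -190 m.

-190 m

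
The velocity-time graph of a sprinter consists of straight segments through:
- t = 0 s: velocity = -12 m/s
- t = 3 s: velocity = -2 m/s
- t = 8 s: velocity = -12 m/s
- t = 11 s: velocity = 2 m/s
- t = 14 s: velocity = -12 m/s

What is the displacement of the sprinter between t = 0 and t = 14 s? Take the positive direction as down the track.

-86 m

Net displacement equals the area under the velocity-time graph (areas below the axis count negative).
0–3 s: ½(-12 + -2)(3) = -21 m
3–8 s: ½(-2 + -12)(5) = -35 m
8–11 s: ½(-12 + 2)(3) = -15 m
11–14 s: ½(2 + -12)(3) = -15 m
Net displacement = -86 m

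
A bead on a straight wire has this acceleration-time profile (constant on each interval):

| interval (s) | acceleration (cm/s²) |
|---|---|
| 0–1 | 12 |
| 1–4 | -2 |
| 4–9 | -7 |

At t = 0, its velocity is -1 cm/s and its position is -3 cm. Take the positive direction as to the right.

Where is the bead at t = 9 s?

-36.5 cm

On each constant-a segment, Δv = aΔt and Δx = v₀Δt + ½aΔt²; chain segment to segment.
0–1 s: v starts -1 cm/s; Δx = -1·1 + ½·12·1² = 5 cm; v ends 11 cm/s.
1–4 s: v starts 11 cm/s; Δx = 11·3 + ½·-2·3² = 24 cm; v ends 5 cm/s.
4–9 s: v starts 5 cm/s; Δx = 5·5 + ½·-7·5² = -62.5 cm; v ends -30 cm/s.
x(9) = -3 + Σ Δx = -36.5 cm.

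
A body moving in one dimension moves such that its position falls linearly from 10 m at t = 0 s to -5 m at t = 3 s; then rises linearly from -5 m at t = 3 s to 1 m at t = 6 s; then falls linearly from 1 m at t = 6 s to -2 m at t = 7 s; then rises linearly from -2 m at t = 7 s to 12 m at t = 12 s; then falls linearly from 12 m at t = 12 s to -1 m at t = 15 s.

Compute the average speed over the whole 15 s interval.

3.4 m/s

Average speed = (total path length)/(elapsed time); on a piecewise-linear x-t graph the path length is Σ|Δx|.
0–3 s: |Δx| = |-5 − 10| = 15 m
3–6 s: |Δx| = |1 − -5| = 6 m
6–7 s: |Δx| = |-2 − 1| = 3 m
7–12 s: |Δx| = |12 − -2| = 14 m
12–15 s: |Δx| = |-1 − 12| = 13 m
Total path = 51 m; average speed = 51/15 = 3.4 m/s.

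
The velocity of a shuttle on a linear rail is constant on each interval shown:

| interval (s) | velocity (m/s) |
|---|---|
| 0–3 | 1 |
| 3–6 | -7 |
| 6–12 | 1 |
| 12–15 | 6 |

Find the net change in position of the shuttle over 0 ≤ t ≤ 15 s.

Net displacement equals the area under the velocity-time graph (areas below the axis count negative).
0–3 s: 1 × 3 = 3 m
3–6 s: -7 × 3 = -21 m
6–12 s: 1 × 6 = 6 m
12–15 s: 6 × 3 = 18 m
Net displacement = 6 m

6 m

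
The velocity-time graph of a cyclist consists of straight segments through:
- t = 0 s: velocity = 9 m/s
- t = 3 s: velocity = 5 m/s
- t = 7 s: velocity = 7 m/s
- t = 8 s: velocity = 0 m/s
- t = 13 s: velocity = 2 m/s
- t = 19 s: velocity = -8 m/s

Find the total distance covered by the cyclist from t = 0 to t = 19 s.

73.9 m

Distance (not displacement) is the total path length: add the absolute areas under v-t.
0–3 s: |½(9 + 5)(3)| = 21 m
3–7 s: |½(5 + 7)(4)| = 24 m
7–8 s: |½(7 + 0)(1)| = 3.5 m
8–13 s: |½(0 + 2)(5)| = 5 m
13–19 s: v = 0 at t = 14.2 s; triangle areas 1.2 + 19.2 = 20.4 m
Total distance = 73.9 m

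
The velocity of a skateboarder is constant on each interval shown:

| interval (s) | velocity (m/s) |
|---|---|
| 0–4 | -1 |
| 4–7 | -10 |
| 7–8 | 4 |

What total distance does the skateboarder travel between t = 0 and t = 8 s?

38 m

Total distance travelled is ∫|v| dt — sum the magnitudes of each area piece.
0–4 s: |-1| × 4 = 4 m
4–7 s: |-10| × 3 = 30 m
7–8 s: |4| × 1 = 4 m
Total distance = 38 m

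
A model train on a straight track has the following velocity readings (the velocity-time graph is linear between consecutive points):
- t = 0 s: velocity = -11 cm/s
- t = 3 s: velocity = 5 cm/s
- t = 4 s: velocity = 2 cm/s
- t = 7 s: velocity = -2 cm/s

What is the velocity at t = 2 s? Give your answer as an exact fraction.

-1/3 cm/s

On 0–3 s the graph is linear from -11 to 5 cm/s: v(2) = -11 + (5 − -11)·(2 − 0)/(3 − 0) = -1/3 cm/s.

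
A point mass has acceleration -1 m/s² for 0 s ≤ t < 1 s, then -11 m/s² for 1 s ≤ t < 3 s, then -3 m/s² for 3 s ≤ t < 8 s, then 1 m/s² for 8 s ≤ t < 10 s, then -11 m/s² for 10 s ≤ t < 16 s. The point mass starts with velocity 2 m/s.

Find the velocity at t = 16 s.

-100 m/s

Δv equals the area under the a-t graph; then v = v₀ + Δv.
0–1 s: -1 × 1 = -1 m/s
1–3 s: -11 × 2 = -22 m/s
3–8 s: -3 × 5 = -15 m/s
8–10 s: 1 × 2 = 2 m/s
10–16 s: -11 × 6 = -66 m/s
Δv = -102 m/s, so v(16) = 2 + (-102) = -100 m/s.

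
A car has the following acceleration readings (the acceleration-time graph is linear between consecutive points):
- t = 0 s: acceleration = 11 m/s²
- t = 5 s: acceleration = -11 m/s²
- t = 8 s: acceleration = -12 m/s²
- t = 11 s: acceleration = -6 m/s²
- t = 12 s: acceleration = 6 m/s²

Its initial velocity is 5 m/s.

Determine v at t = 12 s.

Δv equals the area under the a-t graph; then v = v₀ + Δv.
0–5 s: ½(11 + -11)(5) = 0 m/s
5–8 s: ½(-11 + -12)(3) = -34.5 m/s
8–11 s: ½(-12 + -6)(3) = -27 m/s
11–12 s: ½(-6 + 6)(1) = 0 m/s
Δv = -61.5 m/s, so v(12) = 5 + (-61.5) = -56.5 m/s.

-56.5 m/s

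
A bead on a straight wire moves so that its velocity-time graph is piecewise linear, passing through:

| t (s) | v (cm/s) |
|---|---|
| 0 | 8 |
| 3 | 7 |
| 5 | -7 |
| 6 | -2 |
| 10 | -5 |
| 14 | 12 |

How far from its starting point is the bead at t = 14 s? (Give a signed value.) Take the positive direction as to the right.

Displacement is the signed area under the v-t curve.
0–3 s: ½(8 + 7)(3) = 22.5 cm
3–5 s: ½(7 + -7)(2) = 0 cm
5–6 s: ½(-7 + -2)(1) = -4.5 cm
6–10 s: ½(-2 + -5)(4) = -14 cm
10–14 s: ½(-5 + 12)(4) = 14 cm
Net displacement = 18 cm

18 cm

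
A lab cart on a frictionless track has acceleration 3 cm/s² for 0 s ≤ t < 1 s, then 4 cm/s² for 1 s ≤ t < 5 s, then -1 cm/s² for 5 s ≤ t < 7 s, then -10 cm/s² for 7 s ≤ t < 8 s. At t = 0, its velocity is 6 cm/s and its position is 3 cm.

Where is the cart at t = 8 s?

144.5 cm

On each constant-a segment, Δv = aΔt and Δx = v₀Δt + ½aΔt²; chain segment to segment.
0–1 s: v starts 6 cm/s; Δx = 6·1 + ½·3·1² = 7.5 cm; v ends 9 cm/s.
1–5 s: v starts 9 cm/s; Δx = 9·4 + ½·4·4² = 68 cm; v ends 25 cm/s.
5–7 s: v starts 25 cm/s; Δx = 25·2 + ½·-1·2² = 48 cm; v ends 23 cm/s.
7–8 s: v starts 23 cm/s; Δx = 23·1 + ½·-10·1² = 18 cm; v ends 13 cm/s.
x(8) = 3 + Σ Δx = 144.5 cm.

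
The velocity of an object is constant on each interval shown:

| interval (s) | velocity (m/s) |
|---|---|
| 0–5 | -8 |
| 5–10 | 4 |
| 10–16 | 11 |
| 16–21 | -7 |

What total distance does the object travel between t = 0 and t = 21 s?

Total distance travelled is ∫|v| dt — sum the magnitudes of each area piece.
0–5 s: |-8| × 5 = 40 m
5–10 s: |4| × 5 = 20 m
10–16 s: |11| × 6 = 66 m
16–21 s: |-7| × 5 = 35 m
Total distance = 161 m

161 m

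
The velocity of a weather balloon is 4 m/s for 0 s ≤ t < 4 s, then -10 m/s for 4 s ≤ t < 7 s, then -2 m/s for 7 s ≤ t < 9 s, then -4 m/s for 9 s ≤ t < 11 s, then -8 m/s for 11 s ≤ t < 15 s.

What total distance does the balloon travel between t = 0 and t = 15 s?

90 m

Total distance travelled is ∫|v| dt — sum the magnitudes of each area piece.
0–4 s: |4| × 4 = 16 m
4–7 s: |-10| × 3 = 30 m
7–9 s: |-2| × 2 = 4 m
9–11 s: |-4| × 2 = 8 m
11–15 s: |-8| × 4 = 32 m
Total distance = 90 m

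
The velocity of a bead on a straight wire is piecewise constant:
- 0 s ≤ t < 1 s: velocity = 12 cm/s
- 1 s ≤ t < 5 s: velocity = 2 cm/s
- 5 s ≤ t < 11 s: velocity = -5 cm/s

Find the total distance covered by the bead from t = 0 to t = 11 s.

50 cm

Total distance travelled is ∫|v| dt — sum the magnitudes of each area piece.
0–1 s: |12| × 1 = 12 cm
1–5 s: |2| × 4 = 8 cm
5–11 s: |-5| × 6 = 30 cm
Total distance = 50 cm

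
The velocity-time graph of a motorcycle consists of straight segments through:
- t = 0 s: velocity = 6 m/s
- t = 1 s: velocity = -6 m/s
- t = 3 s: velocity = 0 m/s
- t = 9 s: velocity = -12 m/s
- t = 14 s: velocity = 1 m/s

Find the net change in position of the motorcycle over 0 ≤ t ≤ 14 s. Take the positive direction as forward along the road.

Net displacement equals the area under the velocity-time graph (areas below the axis count negative).
0–1 s: ½(6 + -6)(1) = 0 m
1–3 s: ½(-6 + 0)(2) = -6 m
3–9 s: ½(0 + -12)(6) = -36 m
9–14 s: ½(-12 + 1)(5) = -27.5 m
Net displacement = -69.5 m

-69.5 m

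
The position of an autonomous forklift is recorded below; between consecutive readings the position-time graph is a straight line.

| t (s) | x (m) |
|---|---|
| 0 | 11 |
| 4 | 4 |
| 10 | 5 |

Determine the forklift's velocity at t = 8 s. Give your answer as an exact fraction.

Velocity is the slope of the x-t graph on 4–10 s: (5 − 4)/(10 − 4) = 1/6 m/s.

1/6 m/s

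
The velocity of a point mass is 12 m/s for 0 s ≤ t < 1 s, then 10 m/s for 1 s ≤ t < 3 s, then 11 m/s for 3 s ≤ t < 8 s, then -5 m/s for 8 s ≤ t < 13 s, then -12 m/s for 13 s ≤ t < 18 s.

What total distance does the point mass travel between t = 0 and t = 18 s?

172 m

Total distance travelled is ∫|v| dt — sum the magnitudes of each area piece.
0–1 s: |12| × 1 = 12 m
1–3 s: |10| × 2 = 20 m
3–8 s: |11| × 5 = 55 m
8–13 s: |-5| × 5 = 25 m
13–18 s: |-12| × 5 = 60 m
Total distance = 172 m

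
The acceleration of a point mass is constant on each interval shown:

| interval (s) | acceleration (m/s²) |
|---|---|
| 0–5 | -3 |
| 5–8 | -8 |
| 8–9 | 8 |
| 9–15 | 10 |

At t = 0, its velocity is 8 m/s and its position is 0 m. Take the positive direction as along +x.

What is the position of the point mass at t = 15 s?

On each constant-a segment, Δv = aΔt and Δx = v₀Δt + ½aΔt²; chain segment to segment.
0–5 s: v starts 8 m/s; Δx = 8·5 + ½·-3·5² = 2.5 m; v ends -7 m/s.
5–8 s: v starts -7 m/s; Δx = -7·3 + ½·-8·3² = -57 m; v ends -31 m/s.
8–9 s: v starts -31 m/s; Δx = -31·1 + ½·8·1² = -27 m; v ends -23 m/s.
9–15 s: v starts -23 m/s; Δx = -23·6 + ½·10·6² = 42 m; v ends 37 m/s.
x(15) = 0 + Σ Δx = -39.5 m.

-39.5 m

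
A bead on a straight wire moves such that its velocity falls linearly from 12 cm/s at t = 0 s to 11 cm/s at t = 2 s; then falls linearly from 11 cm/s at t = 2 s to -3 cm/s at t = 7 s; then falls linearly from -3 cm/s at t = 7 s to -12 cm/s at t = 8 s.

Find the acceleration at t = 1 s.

Acceleration is the slope of the v-t graph on 0–2 s: (11 − 12)/(2 − 0) = -0.5 cm/s².

-0.5 cm/s²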